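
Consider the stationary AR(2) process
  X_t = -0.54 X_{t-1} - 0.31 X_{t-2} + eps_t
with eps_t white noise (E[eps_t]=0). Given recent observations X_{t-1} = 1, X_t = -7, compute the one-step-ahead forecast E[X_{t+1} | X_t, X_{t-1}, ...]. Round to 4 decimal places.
E[X_{t+1} \mid \mathcal F_t] = 3.4700

For an AR(p) model X_t = c + sum_i phi_i X_{t-i} + eps_t, the
one-step-ahead conditional mean is
  E[X_{t+1} | X_t, ...] = c + sum_i phi_i X_{t+1-i}.
Substitute known values:
  E[X_{t+1} | ...] = (-0.54) * (-7) + (-0.31) * (1)
                   = 3.4700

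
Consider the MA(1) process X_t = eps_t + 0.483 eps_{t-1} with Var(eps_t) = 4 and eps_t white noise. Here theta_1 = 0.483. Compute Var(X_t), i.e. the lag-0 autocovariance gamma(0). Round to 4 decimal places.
\gamma(0) = 4.9332

For an MA(q) process X_t = eps_t + sum_i theta_i eps_{t-i} with
Var(eps_t) = sigma^2, the variance is
  gamma(0) = sigma^2 * (1 + sum_i theta_i^2).
  sum_i theta_i^2 = (0.483)^2 = 0.233289.
  gamma(0) = 4 * (1 + 0.233289) = 4 * 1.233289 = 4.933156, which rounds to 4.9332.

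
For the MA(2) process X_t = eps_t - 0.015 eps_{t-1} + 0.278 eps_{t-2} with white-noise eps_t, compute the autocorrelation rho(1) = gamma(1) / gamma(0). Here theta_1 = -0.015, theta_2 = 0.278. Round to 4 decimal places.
\rho(1) = -0.0178

For an MA(q) process with theta_0 = 1, the autocovariance is
  gamma(k) = sigma^2 * sum_{i=0..q-k} theta_i * theta_{i+k},
and rho(k) = gamma(k) / gamma(0). Sigma^2 cancels.
  numerator   = (1)*(-0.015) + (-0.015)*(0.278) = -0.01917.
  denominator = (1)^2 + (-0.015)^2 + (0.278)^2 = 1.077509.
  rho(1) = -0.01917 / 1.077509 = -0.0178.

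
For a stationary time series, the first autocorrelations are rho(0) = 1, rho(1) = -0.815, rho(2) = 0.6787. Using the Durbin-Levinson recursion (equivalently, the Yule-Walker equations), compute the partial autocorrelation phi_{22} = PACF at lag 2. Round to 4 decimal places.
\phi_{22} = 0.0431

The PACF at lag k is phi_{kk}, the last component of the solution
to the Yule-Walker system G_k phi = r_k where
  (G_k)_{ij} = rho(|i - j|), (r_k)_i = rho(i), i,j = 1..k.
Equivalently, Durbin-Levinson gives phi_{kk} iteratively:
  phi_{11} = rho(1)
  phi_{kk} = [rho(k) - sum_{j=1..k-1} phi_{k-1,j} rho(k-j)]
            / [1 - sum_{j=1..k-1} phi_{k-1,j} rho(j)],
  phi_{k,j} = phi_{k-1,j} - phi_{kk} phi_{k-1,k-j},  j = 1..k-1.
Step k = 1:
  phi_11 = rho(1) = -0.815.
Step k = 2:
  phi_22 = [rho(2) - phi_11 rho(1)] / [1 - phi_11 rho(1)] = [0.6787 - (-0.815)(-0.815)] / [1 - (-0.815)(-0.815)]
         = 0.014475 / 0.335775 = 0.0431.
Therefore phi_{22} = 0.0431.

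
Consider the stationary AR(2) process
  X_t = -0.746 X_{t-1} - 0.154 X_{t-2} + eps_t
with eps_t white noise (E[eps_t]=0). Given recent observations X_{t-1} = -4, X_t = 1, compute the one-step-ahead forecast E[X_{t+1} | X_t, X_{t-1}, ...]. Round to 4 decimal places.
E[X_{t+1} \mid \mathcal F_t] = -0.1300

For an AR(p) model X_t = c + sum_i phi_i X_{t-i} + eps_t, the
one-step-ahead conditional mean is
  E[X_{t+1} | X_t, ...] = c + sum_i phi_i X_{t+1-i}.
Substitute known values:
  E[X_{t+1} | ...] = (-0.746) * (1) + (-0.154) * (-4)
                   = -0.1300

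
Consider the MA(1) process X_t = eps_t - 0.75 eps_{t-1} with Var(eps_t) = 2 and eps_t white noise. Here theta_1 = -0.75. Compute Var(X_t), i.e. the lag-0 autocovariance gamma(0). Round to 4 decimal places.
\gamma(0) = 3.1250

For an MA(q) process X_t = eps_t + sum_i theta_i eps_{t-i} with
Var(eps_t) = sigma^2, the variance is
  gamma(0) = sigma^2 * (1 + sum_i theta_i^2).
  sum_i theta_i^2 = (-0.75)^2 = 0.5625.
  gamma(0) = 2 * (1 + 0.5625) = 2 * 1.5625 = 3.125, which rounds to 3.1250.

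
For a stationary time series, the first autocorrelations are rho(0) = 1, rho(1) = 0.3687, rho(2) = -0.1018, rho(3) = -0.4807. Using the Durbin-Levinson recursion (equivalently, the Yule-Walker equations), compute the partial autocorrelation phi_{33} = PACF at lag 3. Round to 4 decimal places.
\phi_{33} = -0.4149

The PACF at lag k is phi_{kk}, the last component of the solution
to the Yule-Walker system G_k phi = r_k where
  (G_k)_{ij} = rho(|i - j|), (r_k)_i = rho(i), i,j = 1..k.
Equivalently, Durbin-Levinson gives phi_{kk} iteratively:
  phi_{11} = rho(1)
  phi_{kk} = [rho(k) - sum_{j=1..k-1} phi_{k-1,j} rho(k-j)]
            / [1 - sum_{j=1..k-1} phi_{k-1,j} rho(j)],
  phi_{k,j} = phi_{k-1,j} - phi_{kk} phi_{k-1,k-j},  j = 1..k-1.
Step k = 1:
  phi_11 = rho(1) = 0.3687.
Step k = 2:
  phi_22 = [rho(2) - phi_11 rho(1)] / [1 - phi_11 rho(1)] = [-0.1018 - (0.3687)(0.3687)] / [1 - (0.3687)(0.3687)]
         = -0.23773969 / 0.86406031 = -0.275142.
  Update: phi_21 = phi_11 - phi_22 phi_11 = 0.3687 - (-0.275142)(0.3687) = 0.470145.
Step k = 3:
  phi_33 = [rho(3) - phi_21 rho(2) - phi_22 rho(1)] / [1 - phi_21 rho(1) - phi_22 rho(2)]
    numerator   = -0.4807 - (0.470145)(-0.1018) - (-0.275142)(0.3687) = -0.33139421
    denominator = 1 - (0.470145)(0.3687) - (-0.275142)(-0.1018) = 0.79864802
  phi_33 = -0.33139421 / 0.79864802 = -0.4149.
Therefore phi_{33} = -0.4149.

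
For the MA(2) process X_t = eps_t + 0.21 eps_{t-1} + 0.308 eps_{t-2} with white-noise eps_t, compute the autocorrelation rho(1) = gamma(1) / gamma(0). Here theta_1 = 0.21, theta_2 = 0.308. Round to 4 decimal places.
\rho(1) = 0.2412

For an MA(q) process with theta_0 = 1, the autocovariance is
  gamma(k) = sigma^2 * sum_{i=0..q-k} theta_i * theta_{i+k},
and rho(k) = gamma(k) / gamma(0). Sigma^2 cancels.
  numerator   = (1)*(0.21) + (0.21)*(0.308) = 0.27468.
  denominator = (1)^2 + (0.21)^2 + (0.308)^2 = 1.138964.
  rho(1) = 0.27468 / 1.138964 = 0.2412.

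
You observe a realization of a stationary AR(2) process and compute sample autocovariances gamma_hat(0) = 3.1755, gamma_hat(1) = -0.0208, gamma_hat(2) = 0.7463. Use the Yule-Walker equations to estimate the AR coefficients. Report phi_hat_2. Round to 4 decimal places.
\hat\phi_{2} = 0.2350

The Yule-Walker equations for an AR(p) process read, in matrix form,
  Gamma_p phi = r_p,   with   (Gamma_p)_{ij} = gamma(|i - j|),
                       (r_p)_i = gamma(i),   i,j = 1..p.
Substitute the sample gammas (Toeplitz matrix and right-hand side of size 2):
  Gamma_p = [[3.1755, -0.0208], [-0.0208, 3.1755]]
  r_p     = [-0.0208, 0.7463]
Written out:
  3.1755 phi_1 - 0.0208 phi_2 = -0.0208
  -0.0208 phi_1 + 3.1755 phi_2 = 0.7463
Solve by Cramer's rule:
  det = gamma(0)^2 - gamma(1)^2 = (3.1755)^2 - (-0.0208)^2 = 10.08380025 - 0.00043264 = 10.08336761
  phi_hat_1 = [gamma(1) gamma(0) - gamma(1) gamma(2)] / det = [(-0.0208)(3.1755) - (-0.0208)(0.7463)] / 10.08336761 = -0.05052736 / 10.08336761 = -0.005
  phi_hat_2 = [gamma(0) gamma(2) - gamma(1)^2] / det = [(3.1755)(0.7463) - (-0.0208)^2] / 10.08336761 = 2.36944301 / 10.08336761 = 0.235
So phi_hat = [-0.0050, 0.2350].
Therefore phi_hat_2 = 0.2350.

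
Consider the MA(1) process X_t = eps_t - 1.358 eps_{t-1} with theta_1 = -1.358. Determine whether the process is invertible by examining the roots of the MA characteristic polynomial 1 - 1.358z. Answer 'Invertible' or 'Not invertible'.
\text{Not invertible}

The MA(q) characteristic polynomial is P(z) = 1 - 1.358z.
Invertibility requires all roots to lie outside the unit circle, i.e. |z| > 1 for every root.
This is linear in z: 1 + (-1.358) z = 0  =>  z = -1/(-1.358) = 0.736377,  |z| = 0.736377.
Moduli of all roots: 0.7364.
All moduli strictly greater than 1? No.
Verdict: Not invertible.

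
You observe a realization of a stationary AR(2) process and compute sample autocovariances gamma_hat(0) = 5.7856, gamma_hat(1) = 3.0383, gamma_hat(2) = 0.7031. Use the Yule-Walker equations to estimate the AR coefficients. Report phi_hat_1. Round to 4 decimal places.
\hat\phi_{1} = 0.6370

The Yule-Walker equations for an AR(p) process read, in matrix form,
  Gamma_p phi = r_p,   with   (Gamma_p)_{ij} = gamma(|i - j|),
                       (r_p)_i = gamma(i),   i,j = 1..p.
Substitute the sample gammas (Toeplitz matrix and right-hand side of size 2):
  Gamma_p = [[5.7856, 3.0383], [3.0383, 5.7856]]
  r_p     = [3.0383, 0.7031]
Written out:
  5.7856 phi_1 + 3.0383 phi_2 = 3.0383
  3.0383 phi_1 + 5.7856 phi_2 = 0.7031
Solve by Cramer's rule:
  det = gamma(0)^2 - gamma(1)^2 = (5.7856)^2 - (3.0383)^2 = 33.47316736 - 9.23126689 = 24.24190047
  phi_hat_1 = [gamma(1) gamma(0) - gamma(1) gamma(2)] / det = [(3.0383)(5.7856) - (3.0383)(0.7031)] / 24.24190047 = 15.44215975 / 24.24190047 = 0.637
  phi_hat_2 = [gamma(0) gamma(2) - gamma(1)^2] / det = [(5.7856)(0.7031) - (3.0383)^2] / 24.24190047 = -5.16341153 / 24.24190047 = -0.213
So phi_hat = [0.6370, -0.2130].
Therefore phi_hat_1 = 0.6370.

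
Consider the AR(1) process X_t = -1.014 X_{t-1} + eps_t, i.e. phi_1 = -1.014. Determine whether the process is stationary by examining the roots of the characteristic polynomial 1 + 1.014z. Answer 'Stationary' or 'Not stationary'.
\text{Not stationary}

The AR(p) characteristic polynomial is P(z) = 1 + 1.014z.
Stationarity requires all roots to lie outside the unit circle, i.e. |z| > 1 for every root.
This is linear in z: 1 + (1.014) z = 0  =>  z = -1/(1.014) = -0.986193,  |z| = 0.986193.
Moduli of all roots: 0.9862.
All moduli strictly greater than 1? No.
Verdict: Not stationary.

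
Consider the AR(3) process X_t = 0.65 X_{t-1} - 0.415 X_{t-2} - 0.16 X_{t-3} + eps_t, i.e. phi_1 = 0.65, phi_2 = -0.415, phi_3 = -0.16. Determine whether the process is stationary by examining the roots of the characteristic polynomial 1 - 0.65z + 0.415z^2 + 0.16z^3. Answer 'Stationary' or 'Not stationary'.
\text{Stationary}

The AR(p) characteristic polynomial is P(z) = 1 - 0.65z + 0.415z^2 + 0.16z^3.
Stationarity requires all roots to lie outside the unit circle, i.e. |z| > 1 for every root.
Degree 3: look for a simple real root z0 first, then factor out (1 - z/z0) and solve the remaining quadratic.
Testing z0 = -4: P(-4) = 1 + (-0.65)(-4) + (0.415)(-4)^2 + (0.16)(-4)^3
  = 1 + (2.6) + (6.64) + (-10.24) = 0.  So z_0 = -4 is a root, |z_0| = 4.
Divide out the factor (1 + 0.25 z) = (1 - z/z0) (since 1/z0 = -0.25):
  P(z) = (1 + 0.25 z)(1 + (-0.9) z + (0.64) z^2)
  [check: z-coef -0.9 - (-0.25) = -0.65; z^2-coef 0.64 - (-0.25)(-0.9) = 0.415; z^3-coef -(-0.25)(0.64) = 0.16.]
Remaining roots from the quadratic factor 1 + (-0.9) z + (0.64) z^2:
  Set 1 + (-0.9) z + (0.64) z^2 = 0, i.e. a z^2 + b z + c = 0 with a = 0.64, b = -0.9, c = 1.
  Discriminant D = b^2 - 4ac = (-0.9)^2 - 4*(0.64)*1 = 0.81 - (2.56) = -1.75.
  D < 0, so the roots are the complex-conjugate pair z = (-b +/- i sqrt(-D)) / (2a) = 0.7031 +/- 1.0335i.
  For a conjugate pair |z|^2 = z * conj(z) = (product of roots) = c/a = 1/(0.64) = 1.5625, so |z| = sqrt(1.5625) = 1.25 for both roots.
Moduli of all roots: 4.0000, 1.2500, 1.2500.
All moduli strictly greater than 1? Yes.
Verdict: Stationary.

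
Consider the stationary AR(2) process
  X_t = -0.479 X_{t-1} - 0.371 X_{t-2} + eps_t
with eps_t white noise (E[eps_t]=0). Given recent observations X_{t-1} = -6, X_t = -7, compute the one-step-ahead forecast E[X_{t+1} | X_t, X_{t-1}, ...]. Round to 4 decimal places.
E[X_{t+1} \mid \mathcal F_t] = 5.5790

For an AR(p) model X_t = c + sum_i phi_i X_{t-i} + eps_t, the
one-step-ahead conditional mean is
  E[X_{t+1} | X_t, ...] = c + sum_i phi_i X_{t+1-i}.
Substitute known values:
  E[X_{t+1} | ...] = (-0.479) * (-7) + (-0.371) * (-6)
                   = 5.5790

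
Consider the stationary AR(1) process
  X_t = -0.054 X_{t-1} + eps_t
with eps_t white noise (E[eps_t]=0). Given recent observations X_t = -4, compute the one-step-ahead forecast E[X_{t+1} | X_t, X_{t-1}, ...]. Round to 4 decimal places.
E[X_{t+1} \mid \mathcal F_t] = 0.2160

For an AR(p) model X_t = c + sum_i phi_i X_{t-i} + eps_t, the
one-step-ahead conditional mean is
  E[X_{t+1} | X_t, ...] = c + sum_i phi_i X_{t+1-i}.
Substitute known values:
  E[X_{t+1} | ...] = (-0.054) * (-4)
                   = 0.2160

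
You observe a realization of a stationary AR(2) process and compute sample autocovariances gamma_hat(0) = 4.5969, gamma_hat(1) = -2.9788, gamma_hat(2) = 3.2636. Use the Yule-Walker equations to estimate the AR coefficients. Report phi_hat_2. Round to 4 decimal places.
\hat\phi_{2} = 0.5000

The Yule-Walker equations for an AR(p) process read, in matrix form,
  Gamma_p phi = r_p,   with   (Gamma_p)_{ij} = gamma(|i - j|),
                       (r_p)_i = gamma(i),   i,j = 1..p.
Substitute the sample gammas (Toeplitz matrix and right-hand side of size 2):
  Gamma_p = [[4.5969, -2.9788], [-2.9788, 4.5969]]
  r_p     = [-2.9788, 3.2636]
Written out:
  4.5969 phi_1 - 2.9788 phi_2 = -2.9788
  -2.9788 phi_1 + 4.5969 phi_2 = 3.2636
Solve by Cramer's rule:
  det = gamma(0)^2 - gamma(1)^2 = (4.5969)^2 - (-2.9788)^2 = 21.13148961 - 8.87324944 = 12.25824017
  phi_hat_1 = [gamma(1) gamma(0) - gamma(1) gamma(2)] / det = [(-2.9788)(4.5969) - (-2.9788)(3.2636)] / 12.25824017 = -3.97163404 / 12.25824017 = -0.324
  phi_hat_2 = [gamma(0) gamma(2) - gamma(1)^2] / det = [(4.5969)(3.2636) - (-2.9788)^2] / 12.25824017 = 6.1291934 / 12.25824017 = 0.5
So phi_hat = [-0.3240, 0.5000].
Therefore phi_hat_2 = 0.5000.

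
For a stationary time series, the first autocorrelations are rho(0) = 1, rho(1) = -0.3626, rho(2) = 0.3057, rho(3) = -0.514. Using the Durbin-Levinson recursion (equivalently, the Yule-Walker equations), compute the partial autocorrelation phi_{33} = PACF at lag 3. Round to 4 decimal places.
\phi_{33} = -0.4231

The PACF at lag k is phi_{kk}, the last component of the solution
to the Yule-Walker system G_k phi = r_k where
  (G_k)_{ij} = rho(|i - j|), (r_k)_i = rho(i), i,j = 1..k.
Equivalently, Durbin-Levinson gives phi_{kk} iteratively:
  phi_{11} = rho(1)
  phi_{kk} = [rho(k) - sum_{j=1..k-1} phi_{k-1,j} rho(k-j)]
            / [1 - sum_{j=1..k-1} phi_{k-1,j} rho(j)],
  phi_{k,j} = phi_{k-1,j} - phi_{kk} phi_{k-1,k-j},  j = 1..k-1.
Step k = 1:
  phi_11 = rho(1) = -0.3626.
Step k = 2:
  phi_22 = [rho(2) - phi_11 rho(1)] / [1 - phi_11 rho(1)] = [0.3057 - (-0.3626)(-0.3626)] / [1 - (-0.3626)(-0.3626)]
         = 0.17422124 / 0.86852124 = 0.200595.
  Update: phi_21 = phi_11 - phi_22 phi_11 = -0.3626 - (0.200595)(-0.3626) = -0.289864.
Step k = 3:
  phi_33 = [rho(3) - phi_21 rho(2) - phi_22 rho(1)] / [1 - phi_21 rho(1) - phi_22 rho(2)]
    numerator   = -0.514 - (-0.289864)(0.3057) - (0.200595)(-0.3626) = -0.35265269
    denominator = 1 - (-0.289864)(-0.3626) - (0.200595)(0.3057) = 0.83357329
  phi_33 = -0.35265269 / 0.83357329 = -0.4231.
Therefore phi_{33} = -0.4231.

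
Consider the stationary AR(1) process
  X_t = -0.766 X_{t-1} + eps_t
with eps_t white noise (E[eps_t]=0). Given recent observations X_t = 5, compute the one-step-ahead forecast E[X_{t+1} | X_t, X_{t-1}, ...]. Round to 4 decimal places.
E[X_{t+1} \mid \mathcal F_t] = -3.8300

For an AR(p) model X_t = c + sum_i phi_i X_{t-i} + eps_t, the
one-step-ahead conditional mean is
  E[X_{t+1} | X_t, ...] = c + sum_i phi_i X_{t+1-i}.
Substitute known values:
  E[X_{t+1} | ...] = (-0.766) * (5)
                   = -3.8300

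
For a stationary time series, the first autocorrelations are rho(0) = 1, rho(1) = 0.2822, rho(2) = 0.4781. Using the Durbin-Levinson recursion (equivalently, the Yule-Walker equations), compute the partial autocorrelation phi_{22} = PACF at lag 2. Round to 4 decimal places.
\phi_{22} = 0.4329

The PACF at lag k is phi_{kk}, the last component of the solution
to the Yule-Walker system G_k phi = r_k where
  (G_k)_{ij} = rho(|i - j|), (r_k)_i = rho(i), i,j = 1..k.
Equivalently, Durbin-Levinson gives phi_{kk} iteratively:
  phi_{11} = rho(1)
  phi_{kk} = [rho(k) - sum_{j=1..k-1} phi_{k-1,j} rho(k-j)]
            / [1 - sum_{j=1..k-1} phi_{k-1,j} rho(j)],
  phi_{k,j} = phi_{k-1,j} - phi_{kk} phi_{k-1,k-j},  j = 1..k-1.
Step k = 1:
  phi_11 = rho(1) = 0.2822.
Step k = 2:
  phi_22 = [rho(2) - phi_11 rho(1)] / [1 - phi_11 rho(1)] = [0.4781 - (0.2822)(0.2822)] / [1 - (0.2822)(0.2822)]
         = 0.39846316 / 0.92036316 = 0.4329.
Therefore phi_{22} = 0.4329.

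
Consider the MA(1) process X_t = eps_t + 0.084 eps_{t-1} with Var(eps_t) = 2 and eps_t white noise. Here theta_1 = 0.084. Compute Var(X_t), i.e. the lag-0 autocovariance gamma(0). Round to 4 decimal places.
\gamma(0) = 2.0141

For an MA(q) process X_t = eps_t + sum_i theta_i eps_{t-i} with
Var(eps_t) = sigma^2, the variance is
  gamma(0) = sigma^2 * (1 + sum_i theta_i^2).
  sum_i theta_i^2 = (0.084)^2 = 0.007056.
  gamma(0) = 2 * (1 + 0.007056) = 2 * 1.007056 = 2.014112, which rounds to 2.0141.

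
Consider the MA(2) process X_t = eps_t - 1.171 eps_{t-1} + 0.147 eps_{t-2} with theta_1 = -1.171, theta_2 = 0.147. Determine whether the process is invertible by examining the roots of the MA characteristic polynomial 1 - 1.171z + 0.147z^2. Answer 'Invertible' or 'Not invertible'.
\text{Not invertible}

The MA(q) characteristic polynomial is P(z) = 1 - 1.171z + 0.147z^2.
Invertibility requires all roots to lie outside the unit circle, i.e. |z| > 1 for every root.
Set 1 + (-1.171) z + (0.147) z^2 = 0, i.e. a z^2 + b z + c = 0 with a = 0.147, b = -1.171, c = 1.
Discriminant D = b^2 - 4ac = (-1.171)^2 - 4*(0.147)*1 = 1.371241 - (0.588) = 0.783241.
D >= 0, so the roots are real: z = (-b +/- sqrt(D)) / (2a) = (1.171 +/- 0.885009) / (0.294).
  z_1 = (1.171 + 0.885009) / (0.294) = 6.9932,   |z_1| = 6.9932.
  z_2 = (1.171 - 0.885009) / (0.294) = 0.9728,   |z_2| = 0.9728.
Moduli of all roots: 6.9932, 0.9728.
All moduli strictly greater than 1? No.
Verdict: Not invertible.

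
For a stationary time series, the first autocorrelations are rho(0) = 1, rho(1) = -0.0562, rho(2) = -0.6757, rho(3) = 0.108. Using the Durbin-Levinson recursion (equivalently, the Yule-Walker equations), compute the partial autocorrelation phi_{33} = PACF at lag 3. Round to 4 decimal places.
\phi_{33} = 0.0110

The PACF at lag k is phi_{kk}, the last component of the solution
to the Yule-Walker system G_k phi = r_k where
  (G_k)_{ij} = rho(|i - j|), (r_k)_i = rho(i), i,j = 1..k.
Equivalently, Durbin-Levinson gives phi_{kk} iteratively:
  phi_{11} = rho(1)
  phi_{kk} = [rho(k) - sum_{j=1..k-1} phi_{k-1,j} rho(k-j)]
            / [1 - sum_{j=1..k-1} phi_{k-1,j} rho(j)],
  phi_{k,j} = phi_{k-1,j} - phi_{kk} phi_{k-1,k-j},  j = 1..k-1.
Step k = 1:
  phi_11 = rho(1) = -0.0562.
Step k = 2:
  phi_22 = [rho(2) - phi_11 rho(1)] / [1 - phi_11 rho(1)] = [-0.6757 - (-0.0562)(-0.0562)] / [1 - (-0.0562)(-0.0562)]
         = -0.67885844 / 0.99684156 = -0.681009.
  Update: phi_21 = phi_11 - phi_22 phi_11 = -0.0562 - (-0.681009)(-0.0562) = -0.094473.
Step k = 3:
  phi_33 = [rho(3) - phi_21 rho(2) - phi_22 rho(1)] / [1 - phi_21 rho(1) - phi_22 rho(2)]
    numerator   = 0.108 - (-0.094473)(-0.6757) - (-0.681009)(-0.0562) = 0.00589205
    denominator = 1 - (-0.094473)(-0.0562) - (-0.681009)(-0.6757) = 0.5345326
  phi_33 = 0.00589205 / 0.5345326 = 0.011.
Therefore phi_{33} = 0.0110.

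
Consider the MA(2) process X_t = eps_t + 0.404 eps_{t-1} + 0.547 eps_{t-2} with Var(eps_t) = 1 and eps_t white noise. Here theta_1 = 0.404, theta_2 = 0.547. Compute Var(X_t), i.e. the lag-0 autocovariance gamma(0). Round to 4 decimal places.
\gamma(0) = 1.4624

For an MA(q) process X_t = eps_t + sum_i theta_i eps_{t-i} with
Var(eps_t) = sigma^2, the variance is
  gamma(0) = sigma^2 * (1 + sum_i theta_i^2).
  sum_i theta_i^2 = (0.404)^2 + (0.547)^2 = 0.163216 + 0.299209 = 0.462425.
  gamma(0) = 1 * (1 + 0.462425) = 1 * 1.462425 = 1.462425, which rounds to 1.4624.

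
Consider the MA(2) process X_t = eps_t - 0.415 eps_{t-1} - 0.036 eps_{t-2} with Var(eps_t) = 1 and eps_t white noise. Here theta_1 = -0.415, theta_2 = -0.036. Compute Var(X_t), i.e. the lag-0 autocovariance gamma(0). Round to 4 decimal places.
\gamma(0) = 1.1735

For an MA(q) process X_t = eps_t + sum_i theta_i eps_{t-i} with
Var(eps_t) = sigma^2, the variance is
  gamma(0) = sigma^2 * (1 + sum_i theta_i^2).
  sum_i theta_i^2 = (-0.415)^2 + (-0.036)^2 = 0.172225 + 0.001296 = 0.173521.
  gamma(0) = 1 * (1 + 0.173521) = 1 * 1.173521 = 1.173521, which rounds to 1.1735.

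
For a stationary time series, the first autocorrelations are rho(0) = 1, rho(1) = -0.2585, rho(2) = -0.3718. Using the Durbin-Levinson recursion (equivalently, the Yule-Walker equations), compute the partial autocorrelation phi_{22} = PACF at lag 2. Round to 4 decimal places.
\phi_{22} = -0.4700

The PACF at lag k is phi_{kk}, the last component of the solution
to the Yule-Walker system G_k phi = r_k where
  (G_k)_{ij} = rho(|i - j|), (r_k)_i = rho(i), i,j = 1..k.
Equivalently, Durbin-Levinson gives phi_{kk} iteratively:
  phi_{11} = rho(1)
  phi_{kk} = [rho(k) - sum_{j=1..k-1} phi_{k-1,j} rho(k-j)]
            / [1 - sum_{j=1..k-1} phi_{k-1,j} rho(j)],
  phi_{k,j} = phi_{k-1,j} - phi_{kk} phi_{k-1,k-j},  j = 1..k-1.
Step k = 1:
  phi_11 = rho(1) = -0.2585.
Step k = 2:
  phi_22 = [rho(2) - phi_11 rho(1)] / [1 - phi_11 rho(1)] = [-0.3718 - (-0.2585)(-0.2585)] / [1 - (-0.2585)(-0.2585)]
         = -0.43862225 / 0.93317775 = -0.47.
Therefore phi_{22} = -0.4700.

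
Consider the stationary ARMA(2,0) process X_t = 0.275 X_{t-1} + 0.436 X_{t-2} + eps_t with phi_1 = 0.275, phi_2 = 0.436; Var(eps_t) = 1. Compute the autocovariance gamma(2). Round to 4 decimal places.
\gamma(2) = 0.9234

Multiply the model equation by X_{t-k} and take expectations. With theta_0 = psi_0 = 1 and psi_j the MA(infinity) weights, this gives
  gamma(k) - sum_i phi_i gamma(k-i) = c_k,
  c_k = sigma^2 * sum_{j=k..q} theta_j psi_{j-k}   (c_k = 0 for k > q),
using gamma(-m) = gamma(m).
Pure AR (q = 0): c_0 = sigma^2 = 1, c_k = 0 for k >= 1.
Equations for k = 0, 1, 2 (AR order 2, c_2 = 0):
  (E0) gamma(0) = phi_1 gamma(1) + phi_2 gamma(2) + c_0
  (E1) gamma(1) = phi_1 gamma(0) + phi_2 gamma(1) + c_1
  (E2) gamma(2) = phi_1 gamma(1) + phi_2 gamma(0)
From (E1): gamma(1) = A gamma(0) + B with
  A = phi_1 / (1 - phi_2) = 0.275 / 0.564 = 0.487589,   B = c_1 / (1 - phi_2) = 0 / 0.564 = 0.
Insert (E2) into (E0): gamma(0) (1 - phi_2^2) = phi_1 (1 + phi_2) gamma(1) + c_0.
  phi_1 (1 + phi_2) = (0.275)(1.436) = 0.3949,   1 - phi_2^2 = 0.809904.
Replace gamma(1) by A gamma(0) + B and collect gamma(0):
  gamma(0) [0.809904 - (0.3949)(0.487589)] = c_0 = 1
  gamma(0) * 0.617355 = 1
  gamma(0) = 1 / 0.617355 = 1.619813.
  gamma(1) = A gamma(0) = (0.487589)(1.619813) = 0.789802.
  gamma(2) = phi_1 gamma(1) + phi_2 gamma(0) = (0.275)(0.789802) + (0.436)(1.619813) = 0.923434.
Therefore gamma(2) = 0.9234 (to 4 decimal places).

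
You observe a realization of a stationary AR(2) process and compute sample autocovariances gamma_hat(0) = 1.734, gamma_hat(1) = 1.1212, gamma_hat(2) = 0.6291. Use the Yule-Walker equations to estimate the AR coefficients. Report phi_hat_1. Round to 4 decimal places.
\hat\phi_{1} = 0.7080

The Yule-Walker equations for an AR(p) process read, in matrix form,
  Gamma_p phi = r_p,   with   (Gamma_p)_{ij} = gamma(|i - j|),
                       (r_p)_i = gamma(i),   i,j = 1..p.
Substitute the sample gammas (Toeplitz matrix and right-hand side of size 2):
  Gamma_p = [[1.734, 1.1212], [1.1212, 1.734]]
  r_p     = [1.1212, 0.6291]
Written out:
  1.734 phi_1 + 1.1212 phi_2 = 1.1212
  1.1212 phi_1 + 1.734 phi_2 = 0.6291
Solve by Cramer's rule:
  det = gamma(0)^2 - gamma(1)^2 = (1.734)^2 - (1.1212)^2 = 3.006756 - 1.25708944 = 1.74966656
  phi_hat_1 = [gamma(1) gamma(0) - gamma(1) gamma(2)] / det = [(1.1212)(1.734) - (1.1212)(0.6291)] / 1.74966656 = 1.23881388 / 1.74966656 = 0.708
  phi_hat_2 = [gamma(0) gamma(2) - gamma(1)^2] / det = [(1.734)(0.6291) - (1.1212)^2] / 1.74966656 = -0.16623004 / 1.74966656 = -0.095
So phi_hat = [0.7080, -0.0950].
Therefore phi_hat_1 = 0.7080.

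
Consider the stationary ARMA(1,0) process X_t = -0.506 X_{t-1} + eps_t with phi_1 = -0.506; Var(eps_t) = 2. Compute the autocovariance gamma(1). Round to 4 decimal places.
\gamma(1) = -1.3603

Multiply the model equation by X_{t-k} and take expectations. With theta_0 = psi_0 = 1 and psi_j the MA(infinity) weights, this gives
  gamma(k) - sum_i phi_i gamma(k-i) = c_k,
  c_k = sigma^2 * sum_{j=k..q} theta_j psi_{j-k}   (c_k = 0 for k > q),
using gamma(-m) = gamma(m).
Pure AR (q = 0): c_0 = sigma^2 = 2, c_k = 0 for k >= 1.
Equations for k = 0 and k = 1 (AR order 1):
  gamma(0) = phi_1 gamma(1) + c_0
  gamma(1) = phi_1 gamma(0) + c_1
Substituting the second into the first: gamma(0) (1 - phi_1^2) = c_0 + phi_1 c_1, so
  gamma(0) = c_0 / (1 - phi_1^2) = 2 / (1 - (-0.506)^2) = 2 / 0.743964 = 2.688302.
  gamma(1) = phi_1 gamma(0) = (-0.506)(2.688302) = -1.360281.
Therefore gamma(1) = -1.3603 (to 4 decimal places).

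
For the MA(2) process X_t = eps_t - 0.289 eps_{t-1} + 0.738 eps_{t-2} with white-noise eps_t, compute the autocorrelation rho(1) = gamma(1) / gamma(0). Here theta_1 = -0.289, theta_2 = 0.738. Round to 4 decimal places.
\rho(1) = -0.3085

For an MA(q) process with theta_0 = 1, the autocovariance is
  gamma(k) = sigma^2 * sum_{i=0..q-k} theta_i * theta_{i+k},
and rho(k) = gamma(k) / gamma(0). Sigma^2 cancels.
  numerator   = (1)*(-0.289) + (-0.289)*(0.738) = -0.502282.
  denominator = (1)^2 + (-0.289)^2 + (0.738)^2 = 1.628165.
  rho(1) = -0.502282 / 1.628165 = -0.3085.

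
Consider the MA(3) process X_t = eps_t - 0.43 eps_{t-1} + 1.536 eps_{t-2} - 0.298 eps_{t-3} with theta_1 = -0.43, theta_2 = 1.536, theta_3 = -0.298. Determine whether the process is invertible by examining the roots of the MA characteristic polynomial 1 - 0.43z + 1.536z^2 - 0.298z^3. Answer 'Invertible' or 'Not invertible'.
\text{Not invertible}

The MA(q) characteristic polynomial is P(z) = 1 - 0.43z + 1.536z^2 - 0.298z^3.
Invertibility requires all roots to lie outside the unit circle, i.e. |z| > 1 for every root.
Degree 3: look for a simple real root z0 first, then factor out (1 - z/z0) and solve the remaining quadratic.
Testing z0 = 5: P(5) = 1 + (-0.43)(5) + (1.536)(5)^2 + (-0.298)(5)^3
  = 1 + (-2.15) + (38.4) + (-37.25) = 0.  So z_0 = 5 is a root, |z_0| = 5.
Divide out the factor (1 - 0.2 z) = (1 - z/z0) (since 1/z0 = 0.2):
  P(z) = (1 - 0.2 z)(1 + (-0.23) z + (1.49) z^2)
  [check: z-coef -0.23 - (0.2) = -0.43; z^2-coef 1.49 - (0.2)(-0.23) = 1.536; z^3-coef -(0.2)(1.49) = -0.298.]
Remaining roots from the quadratic factor 1 + (-0.23) z + (1.49) z^2:
  Set 1 + (-0.23) z + (1.49) z^2 = 0, i.e. a z^2 + b z + c = 0 with a = 1.49, b = -0.23, c = 1.
  Discriminant D = b^2 - 4ac = (-0.23)^2 - 4*(1.49)*1 = 0.0529 - (5.96) = -5.9071.
  D < 0, so the roots are the complex-conjugate pair z = (-b +/- i sqrt(-D)) / (2a) = 0.0772 +/- 0.8156i.
  For a conjugate pair |z|^2 = z * conj(z) = (product of roots) = c/a = 1/(1.49) = 0.671141, so |z| = sqrt(0.671141) = 0.8192 for both roots.
Moduli of all roots: 5.0000, 0.8192, 0.8192.
All moduli strictly greater than 1? No.
Verdict: Not invertible.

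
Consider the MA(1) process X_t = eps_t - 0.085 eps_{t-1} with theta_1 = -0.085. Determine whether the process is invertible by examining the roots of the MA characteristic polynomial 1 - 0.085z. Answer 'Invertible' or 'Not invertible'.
\text{Invertible}

The MA(q) characteristic polynomial is P(z) = 1 - 0.085z.
Invertibility requires all roots to lie outside the unit circle, i.e. |z| > 1 for every root.
This is linear in z: 1 + (-0.085) z = 0  =>  z = -1/(-0.085) = 11.764706,  |z| = 11.764706.
Moduli of all roots: 11.7647.
All moduli strictly greater than 1? Yes.
Verdict: Invertible.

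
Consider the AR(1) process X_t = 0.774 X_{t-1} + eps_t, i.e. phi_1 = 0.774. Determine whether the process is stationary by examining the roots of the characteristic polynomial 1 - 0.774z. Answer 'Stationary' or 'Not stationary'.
\text{Stationary}

The AR(p) characteristic polynomial is P(z) = 1 - 0.774z.
Stationarity requires all roots to lie outside the unit circle, i.e. |z| > 1 for every root.
This is linear in z: 1 + (-0.774) z = 0  =>  z = -1/(-0.774) = 1.29199,  |z| = 1.29199.
Moduli of all roots: 1.2920.
All moduli strictly greater than 1? Yes.
Verdict: Stationary.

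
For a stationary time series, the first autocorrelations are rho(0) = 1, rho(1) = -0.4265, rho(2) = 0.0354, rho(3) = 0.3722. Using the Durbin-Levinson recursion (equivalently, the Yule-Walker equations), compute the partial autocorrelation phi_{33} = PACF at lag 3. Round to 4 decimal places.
\phi_{33} = 0.3961

The PACF at lag k is phi_{kk}, the last component of the solution
to the Yule-Walker system G_k phi = r_k where
  (G_k)_{ij} = rho(|i - j|), (r_k)_i = rho(i), i,j = 1..k.
Equivalently, Durbin-Levinson gives phi_{kk} iteratively:
  phi_{11} = rho(1)
  phi_{kk} = [rho(k) - sum_{j=1..k-1} phi_{k-1,j} rho(k-j)]
            / [1 - sum_{j=1..k-1} phi_{k-1,j} rho(j)],
  phi_{k,j} = phi_{k-1,j} - phi_{kk} phi_{k-1,k-j},  j = 1..k-1.
Step k = 1:
  phi_11 = rho(1) = -0.4265.
Step k = 2:
  phi_22 = [rho(2) - phi_11 rho(1)] / [1 - phi_11 rho(1)] = [0.0354 - (-0.4265)(-0.4265)] / [1 - (-0.4265)(-0.4265)]
         = -0.14650225 / 0.81809775 = -0.179077.
  Update: phi_21 = phi_11 - phi_22 phi_11 = -0.4265 - (-0.179077)(-0.4265) = -0.502876.
Step k = 3:
  phi_33 = [rho(3) - phi_21 rho(2) - phi_22 rho(1)] / [1 - phi_21 rho(1) - phi_22 rho(2)]
    numerator   = 0.3722 - (-0.502876)(0.0354) - (-0.179077)(-0.4265) = 0.3136256
    denominator = 1 - (-0.502876)(-0.4265) - (-0.179077)(0.0354) = 0.79186261
  phi_33 = 0.3136256 / 0.79186261 = 0.3961.
Therefore phi_{33} = 0.3961.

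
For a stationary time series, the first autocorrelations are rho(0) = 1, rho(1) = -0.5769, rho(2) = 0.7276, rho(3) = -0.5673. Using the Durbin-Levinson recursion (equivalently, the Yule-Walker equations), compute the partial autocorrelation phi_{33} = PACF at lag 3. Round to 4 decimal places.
\phi_{33} = -0.1258

The PACF at lag k is phi_{kk}, the last component of the solution
to the Yule-Walker system G_k phi = r_k where
  (G_k)_{ij} = rho(|i - j|), (r_k)_i = rho(i), i,j = 1..k.
Equivalently, Durbin-Levinson gives phi_{kk} iteratively:
  phi_{11} = rho(1)
  phi_{kk} = [rho(k) - sum_{j=1..k-1} phi_{k-1,j} rho(k-j)]
            / [1 - sum_{j=1..k-1} phi_{k-1,j} rho(j)],
  phi_{k,j} = phi_{k-1,j} - phi_{kk} phi_{k-1,k-j},  j = 1..k-1.
Step k = 1:
  phi_11 = rho(1) = -0.5769.
Step k = 2:
  phi_22 = [rho(2) - phi_11 rho(1)] / [1 - phi_11 rho(1)] = [0.7276 - (-0.5769)(-0.5769)] / [1 - (-0.5769)(-0.5769)]
         = 0.39478639 / 0.66718639 = 0.591718.
  Update: phi_21 = phi_11 - phi_22 phi_11 = -0.5769 - (0.591718)(-0.5769) = -0.235538.
Step k = 3:
  phi_33 = [rho(3) - phi_21 rho(2) - phi_22 rho(1)] / [1 - phi_21 rho(1) - phi_22 rho(2)]
    numerator   = -0.5673 - (-0.235538)(0.7276) - (0.591718)(-0.5769) = -0.05456047
    denominator = 1 - (-0.235538)(-0.5769) - (0.591718)(0.7276) = 0.43358406
  phi_33 = -0.05456047 / 0.43358406 = -0.1258.
Therefore phi_{33} = -0.1258.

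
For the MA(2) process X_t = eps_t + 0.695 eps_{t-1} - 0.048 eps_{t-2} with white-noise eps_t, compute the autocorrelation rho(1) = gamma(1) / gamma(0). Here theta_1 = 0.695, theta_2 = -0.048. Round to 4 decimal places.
\rho(1) = 0.4455

For an MA(q) process with theta_0 = 1, the autocovariance is
  gamma(k) = sigma^2 * sum_{i=0..q-k} theta_i * theta_{i+k},
and rho(k) = gamma(k) / gamma(0). Sigma^2 cancels.
  numerator   = (1)*(0.695) + (0.695)*(-0.048) = 0.66164.
  denominator = (1)^2 + (0.695)^2 + (-0.048)^2 = 1.485329.
  rho(1) = 0.66164 / 1.485329 = 0.4455.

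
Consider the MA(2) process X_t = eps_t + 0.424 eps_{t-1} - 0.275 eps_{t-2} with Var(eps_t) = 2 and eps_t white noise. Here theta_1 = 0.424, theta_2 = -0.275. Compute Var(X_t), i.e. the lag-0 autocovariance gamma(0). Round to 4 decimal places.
\gamma(0) = 2.5108

For an MA(q) process X_t = eps_t + sum_i theta_i eps_{t-i} with
Var(eps_t) = sigma^2, the variance is
  gamma(0) = sigma^2 * (1 + sum_i theta_i^2).
  sum_i theta_i^2 = (0.424)^2 + (-0.275)^2 = 0.179776 + 0.075625 = 0.255401.
  gamma(0) = 2 * (1 + 0.255401) = 2 * 1.255401 = 2.510802, which rounds to 2.5108.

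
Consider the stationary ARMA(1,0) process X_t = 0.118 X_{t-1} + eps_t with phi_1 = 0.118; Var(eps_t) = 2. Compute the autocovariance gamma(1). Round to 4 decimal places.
\gamma(1) = 0.2393

Multiply the model equation by X_{t-k} and take expectations. With theta_0 = psi_0 = 1 and psi_j the MA(infinity) weights, this gives
  gamma(k) - sum_i phi_i gamma(k-i) = c_k,
  c_k = sigma^2 * sum_{j=k..q} theta_j psi_{j-k}   (c_k = 0 for k > q),
using gamma(-m) = gamma(m).
Pure AR (q = 0): c_0 = sigma^2 = 2, c_k = 0 for k >= 1.
Equations for k = 0 and k = 1 (AR order 1):
  gamma(0) = phi_1 gamma(1) + c_0
  gamma(1) = phi_1 gamma(0) + c_1
Substituting the second into the first: gamma(0) (1 - phi_1^2) = c_0 + phi_1 c_1, so
  gamma(0) = c_0 / (1 - phi_1^2) = 2 / (1 - (0.118)^2) = 2 / 0.986076 = 2.028241.
  gamma(1) = phi_1 gamma(0) = (0.118)(2.028241) = 0.239332.
Therefore gamma(1) = 0.2393 (to 4 decimal places).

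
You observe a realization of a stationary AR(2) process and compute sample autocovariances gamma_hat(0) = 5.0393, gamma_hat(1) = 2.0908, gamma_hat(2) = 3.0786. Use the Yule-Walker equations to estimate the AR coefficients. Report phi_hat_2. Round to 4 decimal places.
\hat\phi_{2} = 0.5300

The Yule-Walker equations for an AR(p) process read, in matrix form,
  Gamma_p phi = r_p,   with   (Gamma_p)_{ij} = gamma(|i - j|),
                       (r_p)_i = gamma(i),   i,j = 1..p.
Substitute the sample gammas (Toeplitz matrix and right-hand side of size 2):
  Gamma_p = [[5.0393, 2.0908], [2.0908, 5.0393]]
  r_p     = [2.0908, 3.0786]
Written out:
  5.0393 phi_1 + 2.0908 phi_2 = 2.0908
  2.0908 phi_1 + 5.0393 phi_2 = 3.0786
Solve by Cramer's rule:
  det = gamma(0)^2 - gamma(1)^2 = (5.0393)^2 - (2.0908)^2 = 25.39454449 - 4.37144464 = 21.02309985
  phi_hat_1 = [gamma(1) gamma(0) - gamma(1) gamma(2)] / det = [(2.0908)(5.0393) - (2.0908)(3.0786)] / 21.02309985 = 4.09943156 / 21.02309985 = 0.195
  phi_hat_2 = [gamma(0) gamma(2) - gamma(1)^2] / det = [(5.0393)(3.0786) - (2.0908)^2] / 21.02309985 = 11.14254434 / 21.02309985 = 0.53
So phi_hat = [0.1950, 0.5300].
Therefore phi_hat_2 = 0.5300.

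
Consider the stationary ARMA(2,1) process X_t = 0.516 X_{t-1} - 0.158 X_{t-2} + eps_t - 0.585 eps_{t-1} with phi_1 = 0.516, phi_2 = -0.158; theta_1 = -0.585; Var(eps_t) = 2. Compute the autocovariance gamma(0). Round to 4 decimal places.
\gamma(0) = 2.1009

Multiply the model equation by X_{t-k} and take expectations. With theta_0 = psi_0 = 1 and psi_j the MA(infinity) weights, this gives
  gamma(k) - sum_i phi_i gamma(k-i) = c_k,
  c_k = sigma^2 * sum_{j=k..q} theta_j psi_{j-k}   (c_k = 0 for k > q),
using gamma(-m) = gamma(m).
psi-weights needed (psi_j = theta_j + sum_i phi_i psi_{j-i}):
  psi_1 = theta_1 + phi_1 = -0.585 + (0.516) = -0.069
Right-hand sides:
  c_0 = sigma^2 (1 + theta_1 psi_1) = 2 * (1 + (-0.585)(-0.069)) = 2 * 1.040365 = 2.08073
  c_1 = sigma^2 theta_1 = 2 * (-0.585) = -1.17
  c_2 = 0
Equations for k = 0, 1, 2 (AR order 2, c_2 = 0):
  (E0) gamma(0) = phi_1 gamma(1) + phi_2 gamma(2) + c_0
  (E1) gamma(1) = phi_1 gamma(0) + phi_2 gamma(1) + c_1
  (E2) gamma(2) = phi_1 gamma(1) + phi_2 gamma(0)
From (E1): gamma(1) = A gamma(0) + B with
  A = phi_1 / (1 - phi_2) = 0.516 / 1.158 = 0.445596,   B = c_1 / (1 - phi_2) = -1.17 / 1.158 = -1.010363.
Insert (E2) into (E0): gamma(0) (1 - phi_2^2) = phi_1 (1 + phi_2) gamma(1) + c_0.
  phi_1 (1 + phi_2) = (0.516)(0.842) = 0.434472,   1 - phi_2^2 = 0.975036.
Replace gamma(1) by A gamma(0) + B and collect gamma(0):
  gamma(0) [0.975036 - (0.434472)(0.445596)] = (0.434472)(-1.010363) + 2.08073
  gamma(0) * 0.781437 = 1.641756
  gamma(0) = 1.641756 / 0.781437 = 2.100944.
Therefore gamma(0) = 2.1009 (to 4 decimal places).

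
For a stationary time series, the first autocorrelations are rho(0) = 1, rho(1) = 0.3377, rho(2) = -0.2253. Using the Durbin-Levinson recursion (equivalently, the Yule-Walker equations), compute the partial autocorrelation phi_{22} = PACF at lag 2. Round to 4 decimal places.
\phi_{22} = -0.3830

The PACF at lag k is phi_{kk}, the last component of the solution
to the Yule-Walker system G_k phi = r_k where
  (G_k)_{ij} = rho(|i - j|), (r_k)_i = rho(i), i,j = 1..k.
Equivalently, Durbin-Levinson gives phi_{kk} iteratively:
  phi_{11} = rho(1)
  phi_{kk} = [rho(k) - sum_{j=1..k-1} phi_{k-1,j} rho(k-j)]
            / [1 - sum_{j=1..k-1} phi_{k-1,j} rho(j)],
  phi_{k,j} = phi_{k-1,j} - phi_{kk} phi_{k-1,k-j},  j = 1..k-1.
Step k = 1:
  phi_11 = rho(1) = 0.3377.
Step k = 2:
  phi_22 = [rho(2) - phi_11 rho(1)] / [1 - phi_11 rho(1)] = [-0.2253 - (0.3377)(0.3377)] / [1 - (0.3377)(0.3377)]
         = -0.33934129 / 0.88595871 = -0.383.
Therefore phi_{22} = -0.3830.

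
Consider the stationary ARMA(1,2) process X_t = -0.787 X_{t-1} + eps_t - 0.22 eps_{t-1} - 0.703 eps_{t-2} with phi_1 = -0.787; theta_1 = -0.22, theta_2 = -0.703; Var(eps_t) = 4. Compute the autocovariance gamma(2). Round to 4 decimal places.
\gamma(2) = 0.6939

Multiply the model equation by X_{t-k} and take expectations. With theta_0 = psi_0 = 1 and psi_j the MA(infinity) weights, this gives
  gamma(k) - sum_i phi_i gamma(k-i) = c_k,
  c_k = sigma^2 * sum_{j=k..q} theta_j psi_{j-k}   (c_k = 0 for k > q),
using gamma(-m) = gamma(m).
psi-weights needed (psi_j = theta_j + sum_i phi_i psi_{j-i}):
  psi_1 = theta_1 + phi_1 = -0.22 + (-0.787) = -1.007
  psi_2 = theta_2 + phi_1 psi_1 = -0.703 + (-0.787)(-1.007) = 0.089509
Right-hand sides:
  c_0 = sigma^2 (1 + theta_1 psi_1 + theta_2 psi_2) = 4 * (1 + (-0.22)(-1.007) + (-0.703)(0.089509)) = 4 * 1.158615 = 4.634461
  c_1 = sigma^2 (theta_1 + theta_2 psi_1) = 4 * (-0.22 + (-0.703)(-1.007)) = 1.951684
  c_2 = sigma^2 theta_2 = 4 * (-0.703) = -2.812
Equations for k = 0 and k = 1 (AR order 1):
  gamma(0) = phi_1 gamma(1) + c_0
  gamma(1) = phi_1 gamma(0) + c_1
Substituting the second into the first: gamma(0) (1 - phi_1^2) = c_0 + phi_1 c_1, so
  gamma(0) = (c_0 + phi_1 c_1) / (1 - phi_1^2) = (4.634461 + (-0.787)(1.951684)) / (1 - (-0.787)^2) = 3.098485 / 0.380631 = 8.140392.
  gamma(1) = phi_1 gamma(0) + c_1 = (-0.787)(8.140392) + (1.951684) = -4.454804.
For k = 2: gamma(2) = phi_1 gamma(1) + c_2
  = (-0.787)(-4.454804) + (-2.812) = 0.693931.
Therefore gamma(2) = 0.6939 (to 4 decimal places).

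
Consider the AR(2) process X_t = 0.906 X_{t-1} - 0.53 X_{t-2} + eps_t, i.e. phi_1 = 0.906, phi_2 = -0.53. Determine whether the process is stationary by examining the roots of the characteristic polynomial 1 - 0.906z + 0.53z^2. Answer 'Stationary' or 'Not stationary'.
\text{Stationary}

The AR(p) characteristic polynomial is P(z) = 1 - 0.906z + 0.53z^2.
Stationarity requires all roots to lie outside the unit circle, i.e. |z| > 1 for every root.
Set 1 + (-0.906) z + (0.53) z^2 = 0, i.e. a z^2 + b z + c = 0 with a = 0.53, b = -0.906, c = 1.
Discriminant D = b^2 - 4ac = (-0.906)^2 - 4*(0.53)*1 = 0.820836 - (2.12) = -1.299164.
D < 0, so the roots are the complex-conjugate pair z = (-b +/- i sqrt(-D)) / (2a) = 0.8547 +/- 1.0753i.
For a conjugate pair |z|^2 = z * conj(z) = (product of roots) = c/a = 1/(0.53) = 1.886792, so |z| = sqrt(1.886792) = 1.3736 for both roots.
Moduli of all roots: 1.3736, 1.3736.
All moduli strictly greater than 1? Yes.
Verdict: Stationary.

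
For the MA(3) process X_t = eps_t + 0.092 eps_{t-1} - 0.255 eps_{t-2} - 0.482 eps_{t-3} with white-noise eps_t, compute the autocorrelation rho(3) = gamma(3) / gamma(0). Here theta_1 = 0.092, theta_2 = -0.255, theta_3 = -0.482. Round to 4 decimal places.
\rho(3) = -0.3691

For an MA(q) process with theta_0 = 1, the autocovariance is
  gamma(k) = sigma^2 * sum_{i=0..q-k} theta_i * theta_{i+k},
and rho(k) = gamma(k) / gamma(0). Sigma^2 cancels.
  numerator   = (1)*(-0.482) = -0.482.
  denominator = (1)^2 + (0.092)^2 + (-0.255)^2 + (-0.482)^2 = 1.305813.
  rho(3) = -0.482 / 1.305813 = -0.3691.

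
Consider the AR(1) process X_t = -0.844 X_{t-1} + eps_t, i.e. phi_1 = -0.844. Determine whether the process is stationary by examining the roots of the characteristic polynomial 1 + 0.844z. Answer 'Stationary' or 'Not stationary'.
\text{Stationary}

The AR(p) characteristic polynomial is P(z) = 1 + 0.844z.
Stationarity requires all roots to lie outside the unit circle, i.e. |z| > 1 for every root.
This is linear in z: 1 + (0.844) z = 0  =>  z = -1/(0.844) = -1.184834,  |z| = 1.184834.
Moduli of all roots: 1.1848.
All moduli strictly greater than 1? Yes.
Verdict: Stationary.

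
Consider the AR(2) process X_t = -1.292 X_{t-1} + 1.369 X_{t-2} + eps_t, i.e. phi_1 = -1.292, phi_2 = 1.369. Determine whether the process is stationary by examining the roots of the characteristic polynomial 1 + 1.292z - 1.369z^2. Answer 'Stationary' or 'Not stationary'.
\text{Not stationary}

The AR(p) characteristic polynomial is P(z) = 1 + 1.292z - 1.369z^2.
Stationarity requires all roots to lie outside the unit circle, i.e. |z| > 1 for every root.
Set 1 + (1.292) z + (-1.369) z^2 = 0, i.e. a z^2 + b z + c = 0 with a = -1.369, b = 1.292, c = 1.
Discriminant D = b^2 - 4ac = (1.292)^2 - 4*(-1.369)*1 = 1.669264 - (-5.476) = 7.145264.
D >= 0, so the roots are real: z = (-b +/- sqrt(D)) / (2a) = (-1.292 +/- 2.673063) / (-2.738).
  z_1 = (-1.292 + 2.673063) / (-2.738) = -0.5044,   |z_1| = 0.5044.
  z_2 = (-1.292 - 2.673063) / (-2.738) = 1.4482,   |z_2| = 1.4482.
Moduli of all roots: 0.5044, 1.4482.
All moduli strictly greater than 1? No.
Verdict: Not stationary.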